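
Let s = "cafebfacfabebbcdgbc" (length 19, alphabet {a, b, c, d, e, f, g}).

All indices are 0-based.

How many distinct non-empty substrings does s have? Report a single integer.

175

rank→(start, suffix):
  0 → (9, 'abebbcdgbc')
  1 → (6, 'acfabebbcdgbc')
  2 → (1, 'afebfacfabebbcdgbc')
  3 → (12, 'bbcdgbc')
  4 → (17, 'bc')
  5 → (13, 'bcdgbc')
  6 → (10, 'bebbcdgbc')
  7 → (4, 'bfacfabebbcdgbc')
  8 → (18, 'c')
  9 → (0, 'cafebfacfabebbcdgbc')
  10 → (14, 'cdgbc')
  11 → (7, 'cfabebbcdgbc')
  12 → (15, 'dgbc')
  13 → (11, 'ebbcdgbc')
  14 → (3, 'ebfacfabebbcdgbc')
  15 → (8, 'fabebbcdgbc')
  16 → (5, 'facfabebbcdgbc')
  17 → (2, 'febfacfabebbcdgbc')
  18 → (16, 'gbc')

SA = [9, 6, 1, 12, 17, 13, 10, 4, 18, 0, 14, 7, 15, 11, 3, 8, 5, 2, 16]
[i] adj suffixes → lcp
  [1] 9/6 → 1 ('a')
  [2] 6/1 → 1 ('a')
  [3] 1/12 → 0 ('')
  [4] 12/17 → 1 ('b')
  [5] 17/13 → 2 ('bc')
  [6] 13/10 → 1 ('b')
  [7] 10/4 → 1 ('b')
  [8] 4/18 → 0 ('')
  [9] 18/0 → 1 ('c')
  [10] 0/14 → 1 ('c')
  [11] 14/7 → 1 ('c')
  [12] 7/15 → 0 ('')
  [13] 15/11 → 0 ('')
  [14] 11/3 → 2 ('eb')
  [15] 3/8 → 0 ('')
  [16] 8/5 → 2 ('fa')
  [17] 5/2 → 1 ('f')
  [18] 2/16 → 0 ('')

n(n+1)/2 = 19·20/2 = 190
Σ LCP = 0 + 1 + 1 + 0 + 1 + 2 + 1 + 1 + 0 + 1 + 1 + 1 + 0 + 0 + 2 + 0 + 2 + 1 + 0 = 15
distinct = 190 − 15 = 175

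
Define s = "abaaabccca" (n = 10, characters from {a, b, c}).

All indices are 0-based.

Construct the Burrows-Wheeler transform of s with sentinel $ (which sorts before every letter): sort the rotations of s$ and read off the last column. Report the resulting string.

rank  rotation     last
    0  $abaaabccca  a
    1  a$abaaabccc  c
    2  aaabccca$ab  b
    3  aabccca$aba  a
    4  abaaabccca$  $
    5  abccca$abaa  a
    6  baaabccca$a  a
    7  bccca$abaaa  a
    8  ca$abaaabcc  c
    9  cca$abaaabc  c
   10  ccca$abaaab  b

acba$aaaccb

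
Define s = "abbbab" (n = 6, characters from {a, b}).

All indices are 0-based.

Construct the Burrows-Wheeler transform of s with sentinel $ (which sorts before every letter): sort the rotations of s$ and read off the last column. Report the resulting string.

rank  rotation last
    0  $abbbab  b
    1  ab$abbb  b
    2  abbbab$  $
    3  b$abbba  a
    4  bab$abb  b
    5  bbab$ab  b
    6  bbbab$a  a

bb$abba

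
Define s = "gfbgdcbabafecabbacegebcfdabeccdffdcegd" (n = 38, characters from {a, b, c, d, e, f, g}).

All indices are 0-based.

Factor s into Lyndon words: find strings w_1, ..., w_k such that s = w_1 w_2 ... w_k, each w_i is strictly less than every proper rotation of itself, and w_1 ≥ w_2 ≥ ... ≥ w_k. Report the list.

emit factor 1: 'g' (i=0, period=1)
emit factor 2: 'f' (i=1, period=1)
emit factor 3: 'bgdc' (i=2, period=4)
emit factor 4: 'b' (i=6, period=1)
emit factor 5: 'abafecabbacegebcfdabeccdffdcegd' (i=7, period=31)

["g", "f", "bgdc", "b", "abafecabbacegebcfdabeccdffdcegd"]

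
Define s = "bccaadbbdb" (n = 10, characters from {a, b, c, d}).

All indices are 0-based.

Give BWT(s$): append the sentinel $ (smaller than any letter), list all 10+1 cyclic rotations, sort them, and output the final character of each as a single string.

rank  rotation     last
    0  $bccaadbbdb  b
    1  aadbbdb$bcc  c
    2  adbbdb$bcca  a
    3  b$bccaadbbd  d
    4  bbdb$bccaad  d
    5  bccaadbbdb$  $
    6  bdb$bccaadb  b
    7  caadbbdb$bc  c
    8  ccaadbbdb$b  b
    9  db$bccaadbb  b
   10  dbbdb$bccaa  a

bcadd$bcbba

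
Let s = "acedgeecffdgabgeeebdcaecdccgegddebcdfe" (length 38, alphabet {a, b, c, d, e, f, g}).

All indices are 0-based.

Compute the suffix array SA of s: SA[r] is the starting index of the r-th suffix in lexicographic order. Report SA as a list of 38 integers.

rank | idx | suffix
   0 |  12 | abgeeebdcaecdccgegddebcdfe
   1 |   0 | acedgeecffdgabgeeebdcaecdccgegddebcdfe
   2 |  21 | aecdccgegddebcdfe
   3 |  33 | bcdfe
   4 |  18 | bdcaecdccgegddebcdfe
   5 |  13 | bgeeebdcaecdccgegddebcdfe
   6 |  20 | caecdccgegddebcdfe
   7 |  25 | ccgegddebcdfe
   8 |  23 | cdccgegddebcdfe
   9 |  34 | cdfe
  10 |   1 | cedgeecffdgabgeeebdcaecdccgegddebcdfe
  11 |   7 | cffdgabgeeebdcaecdccgegddebcdfe
  12 |  26 | cgegddebcdfe
  13 |  19 | dcaecdccgegddebcdfe
  14 |  24 | dccgegddebcdfe
  15 |  30 | ddebcdfe
  16 |  31 | debcdfe
  17 |  35 | dfe
  18 |  10 | dgabgeeebdcaecdccgegddebcdfe
  19 |   3 | dgeecffdgabgeeebdcaecdccgegddebcdfe
  20 |  37 | e
  21 |  32 | ebcdfe
  22 |  17 | ebdcaecdccgegddebcdfe
  23 |  22 | ecdccgegddebcdfe
  24 |   6 | ecffdgabgeeebdcaecdccgegddebcdfe
  25 |   2 | edgeecffdgabgeeebdcaecdccgegddebcdfe
  26 |  16 | eebdcaecdccgegddebcdfe
  27 |   5 | eecffdgabgeeebdcaecdccgegddebcdfe
  28 |  15 | eeebdcaecdccgegddebcdfe
  29 |  28 | egddebcdfe
  30 |   9 | fdgabgeeebdcaecdccgegddebcdfe
  31 |  36 | fe
  32 |   8 | ffdgabgeeebdcaecdccgegddebcdfe
  33 |  11 | gabgeeebdcaecdccgegddebcdfe
  34 |  29 | gddebcdfe
  35 |   4 | geecffdgabgeeebdcaecdccgegddebcdfe
  36 |  14 | geeebdcaecdccgegddebcdfe
  37 |  27 | gegddebcdfe

[12, 0, 21, 33, 18, 13, 20, 25, 23, 34, 1, 7, 26, 19, 24, 30, 31, 35, 10, 3, 37, 32, 17, 22, 6, 2, 16, 5, 15, 28, 9, 36, 8, 11, 29, 4, 14, 27]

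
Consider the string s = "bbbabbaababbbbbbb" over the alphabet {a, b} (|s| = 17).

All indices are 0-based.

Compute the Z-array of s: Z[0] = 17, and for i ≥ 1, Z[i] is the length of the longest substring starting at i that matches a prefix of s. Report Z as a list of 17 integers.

[17, 2, 1, 0, 2, 1, 0, 0, 1, 0, 3, 3, 3, 3, 3, 2, 1]

Z[0]=17
i=1: fresh scan; Z[1]=2 grow→box=[1,3)
i=2: min(r-i=1, Z[1]=2)=1; Z[2]=1
i=3: fresh scan; Z[3]=0
i=4: fresh scan; Z[4]=2 grow→box=[4,6)
i=5: min(r-i=1, Z[1]=2)=1; Z[5]=1
i=6: fresh scan; Z[6]=0
i=7: fresh scan; Z[7]=0
i=8: fresh scan; Z[8]=1 grow→box=[8,9)
i=9: fresh scan; Z[9]=0
i=10: fresh scan; Z[10]=3 grow→box=[10,13)
i=11: min(r-i=2, Z[1]=2)=2; Z[11]=3 grow→box=[11,14)
i=12: min(r-i=2, Z[1]=2)=2; Z[12]=3 grow→box=[12,15)
i=13: min(r-i=2, Z[1]=2)=2; Z[13]=3 grow→box=[13,16)
i=14: min(r-i=2, Z[1]=2)=2; Z[14]=3 grow→box=[14,17)
i=15: min(r-i=2, Z[1]=2)=2; Z[15]=2
i=16: min(r-i=1, Z[2]=1)=1; Z[16]=1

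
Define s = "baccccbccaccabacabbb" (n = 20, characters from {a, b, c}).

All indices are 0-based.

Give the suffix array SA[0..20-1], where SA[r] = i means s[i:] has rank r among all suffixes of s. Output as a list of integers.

rank→(start, suffix):
  0 → (12, 'abacabbb')
  1 → (16, 'abbb')
  2 → (14, 'acabbb')
  3 → (9, 'accabacabbb')
  4 → (1, 'accccbccaccabacabbb')
  5 → (19, 'b')
  6 → (13, 'bacabbb')
  7 → (0, 'baccccbccaccabacabbb')
  8 → (18, 'bb')
  9 → (17, 'bbb')
  10 → (6, 'bccaccabacabbb')
  11 → (11, 'cabacabbb')
  12 → (15, 'cabbb')
  13 → (8, 'caccabacabbb')
  14 → (5, 'cbccaccabacabbb')
  15 → (10, 'ccabacabbb')
  16 → (7, 'ccaccabacabbb')
  17 → (4, 'ccbccaccabacabbb')
  18 → (3, 'cccbccaccabacabbb')
  19 → (2, 'ccccbccaccabacabbb')

[12, 16, 14, 9, 1, 19, 13, 0, 18, 17, 6, 11, 15, 8, 5, 10, 7, 4, 3, 2]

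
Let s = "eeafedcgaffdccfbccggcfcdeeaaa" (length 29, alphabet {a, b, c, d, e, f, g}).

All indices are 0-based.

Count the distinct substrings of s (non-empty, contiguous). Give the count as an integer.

sorted suffixes:
  #0 SA[0]=28  'a'
  #1 SA[1]=27  'aa'
  #2 SA[2]=26  'aaa'
  #3 SA[3]=2  'afedcgaffdccfbccggcfcdeeaaa'
  #4 SA[4]=8  'affdccfbccggcfcdeeaaa'
  #5 SA[5]=15  'bccggcfcdeeaaa'
  #6 SA[6]=12  'ccfbccggcfcdeeaaa'
  #7 SA[7]=16  'ccggcfcdeeaaa'
  #8 SA[8]=22  'cdeeaaa'
  #9 SA[9]=13  'cfbccggcfcdeeaaa'
  #10 SA[10]=20  'cfcdeeaaa'
  #11 SA[11]=6  'cgaffdccfbccggcfcdeeaaa'
  #12 SA[12]=17  'cggcfcdeeaaa'
  #13 SA[13]=11  'dccfbccggcfcdeeaaa'
  #14 SA[14]=5  'dcgaffdccfbccggcfcdeeaaa'
  #15 SA[15]=23  'deeaaa'
  #16 SA[16]=25  'eaaa'
  #17 SA[17]=1  'eafedcgaffdccfbccggcfcdeeaaa'
  #18 SA[18]=4  'edcgaffdccfbccggcfcdeeaaa'
  #19 SA[19]=24  'eeaaa'
  #20 SA[20]=0  'eeafedcgaffdccfbccggcfcdeeaaa'
  #21 SA[21]=14  'fbccggcfcdeeaaa'
  #22 SA[22]=21  'fcdeeaaa'
  #23 SA[23]=10  'fdccfbccggcfcdeeaaa'
  #24 SA[24]=3  'fedcgaffdccfbccggcfcdeeaaa'
  #25 SA[25]=9  'ffdccfbccggcfcdeeaaa'
  #26 SA[26]=7  'gaffdccfbccggcfcdeeaaa'
  #27 SA[27]=19  'gcfcdeeaaa'
  #28 SA[28]=18  'ggcfcdeeaaa'

SA = [28, 27, 26, 2, 8, 15, 12, 16, 22, 13, 20, 6, 17, 11, 5, 23, 25, 1, 4, 24, 0, 14, 21, 10, 3, 9, 7, 19, 18]
rank  pair      lcp
   1  s[28:],s[27:]  1  'a'
   2  s[27:],s[26:]  2  'aa'
   3  s[26:],s[2:]  1  'a'
   4  s[2:],s[8:]  2  'af'
   5  s[8:],s[15:]  0  ''
   6  s[15:],s[12:]  0  ''
   7  s[12:],s[16:]  2  'cc'
   8  s[16:],s[22:]  1  'c'
   9  s[22:],s[13:]  1  'c'
  10  s[13:],s[20:]  2  'cf'
  11  s[20:],s[6:]  1  'c'
  12  s[6:],s[17:]  2  'cg'
  13  s[17:],s[11:]  0  ''
  14  s[11:],s[5:]  2  'dc'
  15  s[5:],s[23:]  1  'd'
  16  s[23:],s[25:]  0  ''
  17  s[25:],s[1:]  2  'ea'
  18  s[1:],s[4:]  1  'e'
  19  s[4:],s[24:]  1  'e'
  20  s[24:],s[0:]  3  'eea'
  21  s[0:],s[14:]  0  ''
  22  s[14:],s[21:]  1  'f'
  23  s[21:],s[10:]  1  'f'
  24  s[10:],s[3:]  1  'f'
  25  s[3:],s[9:]  1  'f'
  26  s[9:],s[7:]  0  ''
  27  s[7:],s[19:]  1  'g'
  28  s[19:],s[18:]  1  'g'

n(n+1)/2 = 29·30/2 = 435
Σ LCP = 0 + 1 + 2 + 1 + 2 + 0 + 0 + 2 + 1 + 1 + 2 + 1 + 2 + 0 + 2 + 1 + 0 + 2 + 1 + 1 + 3 + 0 + 1 + 1 + 1 + 1 + 0 + 1 + 1 = 31
distinct = 435 − 31 = 404

404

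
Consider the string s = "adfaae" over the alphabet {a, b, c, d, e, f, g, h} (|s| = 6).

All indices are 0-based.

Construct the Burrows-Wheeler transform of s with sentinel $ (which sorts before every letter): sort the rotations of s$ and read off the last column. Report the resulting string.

ef$aaad

rank  rotation last
    0  $adfaae  e
    1  aae$adf  f
    2  adfaae$  $
    3  ae$adfa  a
    4  dfaae$a  a
    5  e$adfaa  a
    6  faae$ad  d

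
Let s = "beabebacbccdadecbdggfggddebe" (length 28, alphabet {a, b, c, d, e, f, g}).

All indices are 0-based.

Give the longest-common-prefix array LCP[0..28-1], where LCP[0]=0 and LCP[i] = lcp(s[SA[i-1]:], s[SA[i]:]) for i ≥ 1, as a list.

rank | idx | suffix
   0 |   2 | abebacbccdadecbdggfggddebe
   1 |   6 | acbccdadecbdggfggddebe
   2 |  12 | adecbdggfggddebe
   3 |   5 | bacbccdadecbdggfggddebe
   4 |   8 | bccdadecbdggfggddebe
   5 |  16 | bdggfggddebe
   6 |  26 | be
   7 |   0 | beabebacbccdadecbdggfggddebe
   8 |   3 | bebacbccdadecbdggfggddebe
   9 |   7 | cbccdadecbdggfggddebe
  10 |  15 | cbdggfggddebe
  11 |   9 | ccdadecbdggfggddebe
  12 |  10 | cdadecbdggfggddebe
  13 |  11 | dadecbdggfggddebe
  14 |  23 | ddebe
  15 |  24 | debe
  16 |  13 | decbdggfggddebe
  17 |  17 | dggfggddebe
  18 |  27 | e
  19 |   1 | eabebacbccdadecbdggfggddebe
  20 |   4 | ebacbccdadecbdggfggddebe
  21 |  25 | ebe
  22 |  14 | ecbdggfggddebe
  23 |  20 | fggddebe
  24 |  22 | gddebe
  25 |  19 | gfggddebe
  26 |  21 | ggddebe
  27 |  18 | ggfggddebe

SA = [2, 6, 12, 5, 8, 16, 26, 0, 3, 7, 15, 9, 10, 11, 23, 24, 13, 17, 27, 1, 4, 25, 14, 20, 22, 19, 21, 18]
rank  pair      lcp
   1  s[2:],s[6:]  1  'a'
   2  s[6:],s[12:]  1  'a'
   3  s[12:],s[5:]  0  ''
   4  s[5:],s[8:]  1  'b'
   5  s[8:],s[16:]  1  'b'
   6  s[16:],s[26:]  1  'b'
   7  s[26:],s[0:]  2  'be'
   8  s[0:],s[3:]  2  'be'
   9  s[3:],s[7:]  0  ''
  10  s[7:],s[15:]  2  'cb'
  11  s[15:],s[9:]  1  'c'
  12  s[9:],s[10:]  1  'c'
  13  s[10:],s[11:]  0  ''
  14  s[11:],s[23:]  1  'd'
  15  s[23:],s[24:]  1  'd'
  16  s[24:],s[13:]  2  'de'
  17  s[13:],s[17:]  1  'd'
  18  s[17:],s[27:]  0  ''
  19  s[27:],s[1:]  1  'e'
  20  s[1:],s[4:]  1  'e'
  21  s[4:],s[25:]  2  'eb'
  22  s[25:],s[14:]  1  'e'
  23  s[14:],s[20:]  0  ''
  24  s[20:],s[22:]  0  ''
  25  s[22:],s[19:]  1  'g'
  26  s[19:],s[21:]  1  'g'
  27  s[21:],s[18:]  2  'gg'

[0, 1, 1, 0, 1, 1, 1, 2, 2, 0, 2, 1, 1, 0, 1, 1, 2, 1, 0, 1, 1, 2, 1, 0, 0, 1, 1, 2]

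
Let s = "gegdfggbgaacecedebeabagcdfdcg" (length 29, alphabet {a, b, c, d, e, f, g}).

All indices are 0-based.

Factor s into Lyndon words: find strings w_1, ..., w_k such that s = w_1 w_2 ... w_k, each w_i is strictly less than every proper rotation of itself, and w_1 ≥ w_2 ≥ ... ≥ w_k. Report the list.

emit factor 1: 'g' (i=0, period=1)
emit factor 2: 'eg' (i=1, period=2)
emit factor 3: 'dfgg' (i=3, period=4)
emit factor 4: 'bg' (i=7, period=2)
emit factor 5: 'aacecedebeabagcdfdcg' (i=9, period=20)

["g", "eg", "dfgg", "bg", "aacecedebeabagcdfdcg"]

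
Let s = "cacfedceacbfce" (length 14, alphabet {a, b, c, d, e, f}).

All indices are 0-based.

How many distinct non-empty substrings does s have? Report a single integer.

sorted suffixes:
  #0 SA[0]=8  'acbfce'
  #1 SA[1]=1  'acfedceacbfce'
  #2 SA[2]=10  'bfce'
  #3 SA[3]=0  'cacfedceacbfce'
  #4 SA[4]=9  'cbfce'
  #5 SA[5]=12  'ce'
  #6 SA[6]=6  'ceacbfce'
  #7 SA[7]=2  'cfedceacbfce'
  #8 SA[8]=5  'dceacbfce'
  #9 SA[9]=13  'e'
  #10 SA[10]=7  'eacbfce'
  #11 SA[11]=4  'edceacbfce'
  #12 SA[12]=11  'fce'
  #13 SA[13]=3  'fedceacbfce'

SA = [8, 1, 10, 0, 9, 12, 6, 2, 5, 13, 7, 4, 11, 3]
rank  pair      lcp
   1  s[8:],s[1:]  2  'ac'
   2  s[1:],s[10:]  0  ''
   3  s[10:],s[0:]  0  ''
   4  s[0:],s[9:]  1  'c'
   5  s[9:],s[12:]  1  'c'
   6  s[12:],s[6:]  2  'ce'
   7  s[6:],s[2:]  1  'c'
   8  s[2:],s[5:]  0  ''
   9  s[5:],s[13:]  0  ''
  10  s[13:],s[7:]  1  'e'
  11  s[7:],s[4:]  1  'e'
  12  s[4:],s[11:]  0  ''
  13  s[11:],s[3:]  1  'f'

n(n+1)/2 = 14·15/2 = 105
Σ LCP = 0 + 2 + 0 + 0 + 1 + 1 + 2 + 1 + 0 + 0 + 1 + 1 + 0 + 1 = 10
distinct = 105 − 10 = 95

95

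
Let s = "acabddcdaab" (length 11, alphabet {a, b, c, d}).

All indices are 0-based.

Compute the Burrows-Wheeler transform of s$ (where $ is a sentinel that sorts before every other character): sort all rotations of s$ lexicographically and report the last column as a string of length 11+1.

rank  rotation      last
    0  $acabddcdaab  b
    1  aab$acabddcd  d
    2  ab$acabddcda  a
    3  abddcdaab$ac  c
    4  acabddcdaab$  $
    5  b$acabddcdaa  a
    6  bddcdaab$aca  a
    7  cabddcdaab$a  a
    8  cdaab$acabdd  d
    9  daab$acabddc  c
   10  dcdaab$acabd  d
   11  ddcdaab$acab  b

bdac$aaadcdb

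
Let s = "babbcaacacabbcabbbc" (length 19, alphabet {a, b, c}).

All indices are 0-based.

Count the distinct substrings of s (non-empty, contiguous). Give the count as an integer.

152

rank | idx | suffix
   0 |   5 | aacacabbcabbbc
   1 |  14 | abbbc
   2 |   1 | abbcaacacabbcabbbc
   3 |  10 | abbcabbbc
   4 |   8 | acabbcabbbc
   5 |   6 | acacabbcabbbc
   6 |   0 | babbcaacacabbcabbbc
   7 |  15 | bbbc
   8 |  16 | bbc
   9 |   2 | bbcaacacabbcabbbc
  10 |  11 | bbcabbbc
  11 |  17 | bc
  12 |   3 | bcaacacabbcabbbc
  13 |  12 | bcabbbc
  14 |  18 | c
  15 |   4 | caacacabbcabbbc
  16 |  13 | cabbbc
  17 |   9 | cabbcabbbc
  18 |   7 | cacabbcabbbc

SA = [5, 14, 1, 10, 8, 6, 0, 15, 16, 2, 11, 17, 3, 12, 18, 4, 13, 9, 7]
i: (SA[i-1],SA[i]) lcp shared
  1: (5,14) 1 'a'
  2: (14,1) 3 'abb'
  3: (1,10) 5 'abbca'
  4: (10,8) 1 'a'
  5: (8,6) 3 'aca'
  6: (6,0) 0 ''
  7: (0,15) 1 'b'
  8: (15,16) 2 'bb'
  9: (16,2) 3 'bbc'
  10: (2,11) 4 'bbca'
  11: (11,17) 1 'b'
  12: (17,3) 2 'bc'
  13: (3,12) 3 'bca'
  14: (12,18) 0 ''
  15: (18,4) 1 'c'
  16: (4,13) 2 'ca'
  17: (13,9) 4 'cabb'
  18: (9,7) 2 'ca'

n(n+1)/2 = 19·20/2 = 190
Σ LCP = 0 + 1 + 3 + 5 + 1 + 3 + 0 + 1 + 2 + 3 + 4 + 1 + 2 + 3 + 0 + 1 + 2 + 4 + 2 = 38
distinct = 190 − 38 = 152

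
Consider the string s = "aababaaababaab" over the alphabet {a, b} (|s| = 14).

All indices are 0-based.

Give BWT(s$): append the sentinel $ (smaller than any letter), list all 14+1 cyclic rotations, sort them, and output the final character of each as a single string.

bbb$aabbaaaaaaa

rank  rotation         last
    0  $aababaaababaab  b
    1  aaababaab$aabab  b
    2  aab$aababaaabab  b
    3  aababaaababaab$  $
    4  aababaab$aababa  a
    5  ab$aababaaababa  a
    6  abaaababaab$aab  b
    7  abaab$aababaaab  b
    8  ababaaababaab$a  a
    9  ababaab$aababaa  a
   10  b$aababaaababaa  a
   11  baaababaab$aaba  a
   12  baab$aababaaaba  a
   13  babaaababaab$aa  a
   14  babaab$aababaaa  a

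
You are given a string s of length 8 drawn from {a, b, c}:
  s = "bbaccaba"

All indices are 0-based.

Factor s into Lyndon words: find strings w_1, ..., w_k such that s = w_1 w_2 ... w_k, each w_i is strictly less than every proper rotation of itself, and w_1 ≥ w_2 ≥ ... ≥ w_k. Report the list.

emit factor 1: 'b' (i=0, period=1)
emit factor 2: 'b' (i=1, period=1)
emit factor 3: 'acc' (i=2, period=3)
emit factor 4: 'ab' (i=5, period=2)
emit factor 5: 'a' (i=7, period=1)

["b", "b", "acc", "ab", "a"]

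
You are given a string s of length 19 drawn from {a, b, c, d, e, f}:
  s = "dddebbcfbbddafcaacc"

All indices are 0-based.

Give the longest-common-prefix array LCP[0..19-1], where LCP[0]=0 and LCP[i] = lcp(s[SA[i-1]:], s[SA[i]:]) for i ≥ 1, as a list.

[0, 1, 1, 0, 2, 1, 1, 0, 1, 1, 1, 0, 1, 2, 2, 1, 0, 0, 1]

sorted suffixes:
  #0 SA[0]=15  'aacc'
  #1 SA[1]=16  'acc'
  #2 SA[2]=12  'afcaacc'
  #3 SA[3]=4  'bbcfbbddafcaacc'
  #4 SA[4]=8  'bbddafcaacc'
  #5 SA[5]=5  'bcfbbddafcaacc'
  #6 SA[6]=9  'bddafcaacc'
  #7 SA[7]=18  'c'
  #8 SA[8]=14  'caacc'
  #9 SA[9]=17  'cc'
  #10 SA[10]=6  'cfbbddafcaacc'
  #11 SA[11]=11  'dafcaacc'
  #12 SA[12]=10  'ddafcaacc'
  #13 SA[13]=0  'dddebbcfbbddafcaacc'
  #14 SA[14]=1  'ddebbcfbbddafcaacc'
  #15 SA[15]=2  'debbcfbbddafcaacc'
  #16 SA[16]=3  'ebbcfbbddafcaacc'
  #17 SA[17]=7  'fbbddafcaacc'
  #18 SA[18]=13  'fcaacc'

SA = [15, 16, 12, 4, 8, 5, 9, 18, 14, 17, 6, 11, 10, 0, 1, 2, 3, 7, 13]
[i] adj suffixes → lcp
  [1] 15/16 → 1 ('a')
  [2] 16/12 → 1 ('a')
  [3] 12/4 → 0 ('')
  [4] 4/8 → 2 ('bb')
  [5] 8/5 → 1 ('b')
  [6] 5/9 → 1 ('b')
  [7] 9/18 → 0 ('')
  [8] 18/14 → 1 ('c')
  [9] 14/17 → 1 ('c')
  [10] 17/6 → 1 ('c')
  [11] 6/11 → 0 ('')
  [12] 11/10 → 1 ('d')
  [13] 10/0 → 2 ('dd')
  [14] 0/1 → 2 ('dd')
  [15] 1/2 → 1 ('d')
  [16] 2/3 → 0 ('')
  [17] 3/7 → 0 ('')
  [18] 7/13 → 1 ('f')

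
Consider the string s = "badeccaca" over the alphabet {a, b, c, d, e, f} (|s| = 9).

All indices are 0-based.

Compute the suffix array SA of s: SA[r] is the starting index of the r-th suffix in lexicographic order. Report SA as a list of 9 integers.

[8, 6, 1, 0, 7, 5, 4, 2, 3]

rank→(start, suffix):
  0 → (8, 'a')
  1 → (6, 'aca')
  2 → (1, 'adeccaca')
  3 → (0, 'badeccaca')
  4 → (7, 'ca')
  5 → (5, 'caca')
  6 → (4, 'ccaca')
  7 → (2, 'deccaca')
  8 → (3, 'eccaca')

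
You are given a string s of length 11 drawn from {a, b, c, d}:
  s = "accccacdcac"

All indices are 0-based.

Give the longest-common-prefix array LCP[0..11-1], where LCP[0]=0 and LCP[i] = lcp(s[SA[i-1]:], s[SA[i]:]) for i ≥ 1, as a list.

rank | idx | suffix
   0 |   9 | ac
   1 |   0 | accccacdcac
   2 |   5 | acdcac
   3 |  10 | c
   4 |   8 | cac
   5 |   4 | cacdcac
   6 |   3 | ccacdcac
   7 |   2 | cccacdcac
   8 |   1 | ccccacdcac
   9 |   6 | cdcac
  10 |   7 | dcac

SA = [9, 0, 5, 10, 8, 4, 3, 2, 1, 6, 7]
i: (SA[i-1],SA[i]) lcp shared
  1: (9,0) 2 'ac'
  2: (0,5) 2 'ac'
  3: (5,10) 0 ''
  4: (10,8) 1 'c'
  5: (8,4) 3 'cac'
  6: (4,3) 1 'c'
  7: (3,2) 2 'cc'
  8: (2,1) 3 'ccc'
  9: (1,6) 1 'c'
  10: (6,7) 0 ''

[0, 2, 2, 0, 1, 3, 1, 2, 3, 1, 0]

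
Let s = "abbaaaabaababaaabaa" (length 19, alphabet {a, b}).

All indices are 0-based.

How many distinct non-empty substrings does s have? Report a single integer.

140

rank→(start, suffix):
  0 → (18, 'a')
  1 → (17, 'aa')
  2 → (3, 'aaaabaababaaabaa')
  3 → (13, 'aaabaa')
  4 → (4, 'aaabaababaaabaa')
  5 → (14, 'aabaa')
  6 → (5, 'aabaababaaabaa')
  7 → (8, 'aababaaabaa')
  8 → (15, 'abaa')
  9 → (11, 'abaaabaa')
  10 → (6, 'abaababaaabaa')
  11 → (9, 'ababaaabaa')
  12 → (0, 'abbaaaabaababaaabaa')
  13 → (16, 'baa')
  14 → (2, 'baaaabaababaaabaa')
  15 → (12, 'baaabaa')
  16 → (7, 'baababaaabaa')
  17 → (10, 'babaaabaa')
  18 → (1, 'bbaaaabaababaaabaa')

SA = [18, 17, 3, 13, 4, 14, 5, 8, 15, 11, 6, 9, 0, 16, 2, 12, 7, 10, 1]
i: (SA[i-1],SA[i]) lcp shared
  1: (18,17) 1 'a'
  2: (17,3) 2 'aa'
  3: (3,13) 3 'aaa'
  4: (13,4) 6 'aaabaa'
  5: (4,14) 2 'aa'
  6: (14,5) 5 'aabaa'
  7: (5,8) 4 'aaba'
  8: (8,15) 1 'a'
  9: (15,11) 4 'abaa'
  10: (11,6) 4 'abaa'
  11: (6,9) 3 'aba'
  12: (9,0) 2 'ab'
  13: (0,16) 0 ''
  14: (16,2) 3 'baa'
  15: (2,12) 4 'baaa'
  16: (12,7) 3 'baa'
  17: (7,10) 2 'ba'
  18: (10,1) 1 'b'

n(n+1)/2 = 19·20/2 = 190
Σ LCP = 0 + 1 + 2 + 3 + 6 + 2 + 5 + 4 + 1 + 4 + 4 + 3 + 2 + 0 + 3 + 4 + 3 + 2 + 1 = 50
distinct = 190 − 50 = 140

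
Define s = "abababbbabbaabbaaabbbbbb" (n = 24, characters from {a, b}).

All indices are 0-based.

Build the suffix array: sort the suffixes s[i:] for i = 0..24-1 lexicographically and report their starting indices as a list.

rank | idx | suffix
   0 |  15 | aaabbbbbb
   1 |  11 | aabbaaabbbbbb
   2 |  16 | aabbbbbb
   3 |   0 | abababbbabbaabbaaabbbbbb
   4 |   2 | ababbbabbaabbaaabbbbbb
   5 |  12 | abbaaabbbbbb
   6 |   8 | abbaabbaaabbbbbb
   7 |   4 | abbbabbaabbaaabbbbbb
   8 |  17 | abbbbbb
   9 |  23 | b
  10 |  14 | baaabbbbbb
  11 |  10 | baabbaaabbbbbb
  12 |   1 | bababbbabbaabbaaabbbbbb
  13 |   7 | babbaabbaaabbbbbb
  14 |   3 | babbbabbaabbaaabbbbbb
  15 |  22 | bb
  16 |  13 | bbaaabbbbbb
  17 |   9 | bbaabbaaabbbbbb
  18 |   6 | bbabbaabbaaabbbbbb
  19 |  21 | bbb
  20 |   5 | bbbabbaabbaaabbbbbb
  21 |  20 | bbbb
  22 |  19 | bbbbb
  23 |  18 | bbbbbb

[15, 11, 16, 0, 2, 12, 8, 4, 17, 23, 14, 10, 1, 7, 3, 22, 13, 9, 6, 21, 5, 20, 19, 18]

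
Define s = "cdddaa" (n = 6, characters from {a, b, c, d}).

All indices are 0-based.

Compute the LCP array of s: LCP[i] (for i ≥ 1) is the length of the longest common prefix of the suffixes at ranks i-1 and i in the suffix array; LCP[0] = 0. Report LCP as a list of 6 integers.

rank→(start, suffix):
  0 → (5, 'a')
  1 → (4, 'aa')
  2 → (0, 'cdddaa')
  3 → (3, 'daa')
  4 → (2, 'ddaa')
  5 → (1, 'dddaa')

SA = [5, 4, 0, 3, 2, 1]
[i] adj suffixes → lcp
  [1] 5/4 → 1 ('a')
  [2] 4/0 → 0 ('')
  [3] 0/3 → 0 ('')
  [4] 3/2 → 1 ('d')
  [5] 2/1 → 2 ('dd')

[0, 1, 0, 0, 1, 2]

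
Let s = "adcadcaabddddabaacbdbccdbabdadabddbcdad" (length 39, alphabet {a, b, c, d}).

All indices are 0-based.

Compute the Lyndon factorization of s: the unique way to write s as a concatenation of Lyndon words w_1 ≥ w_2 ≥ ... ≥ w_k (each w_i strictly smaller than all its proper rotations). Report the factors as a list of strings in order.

["adc", "adc", "aabddddabaacbdbccdbabdadabddbcdad"]

emit factor 1: 'adc' (i=0, period=3)
emit factor 2: 'adc' (i=3, period=3)
emit factor 3: 'aabddddabaacbdbccdbabdadabddbcdad' (i=6, period=33)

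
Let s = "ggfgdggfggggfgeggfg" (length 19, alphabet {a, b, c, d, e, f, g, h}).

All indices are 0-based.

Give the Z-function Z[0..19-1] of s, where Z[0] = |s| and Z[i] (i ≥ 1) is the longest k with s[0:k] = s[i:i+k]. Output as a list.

[19, 1, 0, 1, 0, 4, 1, 0, 2, 2, 4, 1, 0, 1, 0, 4, 1, 0, 1]

Z[0]=19
i=1: i≥r, start 0; Z[1]=1 scan→box=[1,2)
i=2: i≥r, start 0; Z[2]=0
i=3: i≥r, start 0; Z[3]=1 scan→box=[3,4)
i=4: i≥r, start 0; Z[4]=0
i=5: i≥r, start 0; Z[5]=4 scan→box=[5,9)
i=6: min(r-i=3, Z[1]=1)=1; Z[6]=1
i=7: min(r-i=2, Z[2]=0)=0; Z[7]=0
i=8: min(r-i=1, Z[3]=1)=1; Z[8]=2 scan→box=[8,10)
i=9: min(r-i=1, Z[1]=1)=1; Z[9]=2 scan→box=[9,11)
i=10: min(r-i=1, Z[1]=1)=1; Z[10]=4 scan→box=[10,14)
i=11: min(r-i=3, Z[1]=1)=1; Z[11]=1
i=12: min(r-i=2, Z[2]=0)=0; Z[12]=0
i=13: min(r-i=1, Z[3]=1)=1; Z[13]=1
i=14: i≥r, start 0; Z[14]=0
i=15: i≥r, start 0; Z[15]=4 scan→box=[15,19)
i=16: min(r-i=3, Z[1]=1)=1; Z[16]=1
i=17: min(r-i=2, Z[2]=0)=0; Z[17]=0
i=18: min(r-i=1, Z[3]=1)=1; Z[18]=1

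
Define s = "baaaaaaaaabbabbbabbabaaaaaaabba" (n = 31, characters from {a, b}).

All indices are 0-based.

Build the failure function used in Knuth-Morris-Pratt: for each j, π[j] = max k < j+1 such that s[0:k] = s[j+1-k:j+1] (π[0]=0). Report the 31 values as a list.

π[0] = 0
j=1 s[j]='a': π[1]=0 (border '')
j=2 s[j]='a': π[2]=0 (border '')
j=3 s[j]='a': π[3]=0 (border '')
j=4 s[j]='a': π[4]=0 (border '')
j=5 s[j]='a': π[5]=0 (border '')
j=6 s[j]='a': π[6]=0 (border '')
j=7 s[j]='a': π[7]=0 (border '')
j=8 s[j]='a': π[8]=0 (border '')
j=9 s[j]='a': π[9]=0 (border '')
j=10 s[j]='b': π[10]=1 (border 'b')
j=11 s[j]='b': k: 1→0; π[11]=1 (border 'b')
j=12 s[j]='a': π[12]=2 (border 'ba')
j=13 s[j]='b': k: 2→0; π[13]=1 (border 'b')
j=14 s[j]='b': k: 1→0; π[14]=1 (border 'b')
j=15 s[j]='b': k: 1→0; π[15]=1 (border 'b')
j=16 s[j]='a': π[16]=2 (border 'ba')
j=17 s[j]='b': k: 2→0; π[17]=1 (border 'b')
j=18 s[j]='b': k: 1→0; π[18]=1 (border 'b')
j=19 s[j]='a': π[19]=2 (border 'ba')
j=20 s[j]='b': k: 2→0; π[20]=1 (border 'b')
j=21 s[j]='a': π[21]=2 (border 'ba')
j=22 s[j]='a': π[22]=3 (border 'baa')
j=23 s[j]='a': π[23]=4 (border 'baaa')
j=24 s[j]='a': π[24]=5 (border 'baaaa')
j=25 s[j]='a': π[25]=6 (border 'baaaaa')
j=26 s[j]='a': π[26]=7 (border 'baaaaaa')
j=27 s[j]='a': π[27]=8 (border 'baaaaaaa')
j=28 s[j]='b': k: 8→0; π[28]=1 (border 'b')
j=29 s[j]='b': k: 1→0; π[29]=1 (border 'b')
j=30 s[j]='a': π[30]=2 (border 'ba')

[0, 0, 0, 0, 0, 0, 0, 0, 0, 0, 1, 1, 2, 1, 1, 1, 2, 1, 1, 2, 1, 2, 3, 4, 5, 6, 7, 8, 1, 1, 2]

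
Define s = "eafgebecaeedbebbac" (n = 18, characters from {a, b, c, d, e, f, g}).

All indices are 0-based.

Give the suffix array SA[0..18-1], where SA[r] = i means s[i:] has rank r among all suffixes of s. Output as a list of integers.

sorted suffixes:
  #0 SA[0]=16  'ac'
  #1 SA[1]=8  'aeedbebbac'
  #2 SA[2]=1  'afgebecaeedbebbac'
  #3 SA[3]=15  'bac'
  #4 SA[4]=14  'bbac'
  #5 SA[5]=12  'bebbac'
  #6 SA[6]=5  'becaeedbebbac'
  #7 SA[7]=17  'c'
  #8 SA[8]=7  'caeedbebbac'
  #9 SA[9]=11  'dbebbac'
  #10 SA[10]=0  'eafgebecaeedbebbac'
  #11 SA[11]=13  'ebbac'
  #12 SA[12]=4  'ebecaeedbebbac'
  #13 SA[13]=6  'ecaeedbebbac'
  #14 SA[14]=10  'edbebbac'
  #15 SA[15]=9  'eedbebbac'
  #16 SA[16]=2  'fgebecaeedbebbac'
  #17 SA[17]=3  'gebecaeedbebbac'

[16, 8, 1, 15, 14, 12, 5, 17, 7, 11, 0, 13, 4, 6, 10, 9, 2, 3]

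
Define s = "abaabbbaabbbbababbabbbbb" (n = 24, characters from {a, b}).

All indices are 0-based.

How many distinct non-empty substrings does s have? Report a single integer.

231

rank→(start, suffix):
  0 → (2, 'aabbbaabbbbababbabbbbb')
  1 → (7, 'aabbbbababbabbbbb')
  2 → (0, 'abaabbbaabbbbababbabbbbb')
  3 → (13, 'ababbabbbbb')
  4 → (15, 'abbabbbbb')
  5 → (3, 'abbbaabbbbababbabbbbb')
  6 → (8, 'abbbbababbabbbbb')
  7 → (18, 'abbbbb')
  8 → (23, 'b')
  9 → (1, 'baabbbaabbbbababbabbbbb')
  10 → (6, 'baabbbbababbabbbbb')
  11 → (12, 'bababbabbbbb')
  12 → (14, 'babbabbbbb')
  13 → (17, 'babbbbb')
  14 → (22, 'bb')
  15 → (5, 'bbaabbbbababbabbbbb')
  16 → (11, 'bbababbabbbbb')
  17 → (16, 'bbabbbbb')
  18 → (21, 'bbb')
  19 → (4, 'bbbaabbbbababbabbbbb')
  20 → (10, 'bbbababbabbbbb')
  21 → (20, 'bbbb')
  22 → (9, 'bbbbababbabbbbb')
  23 → (19, 'bbbbb')

SA = [2, 7, 0, 13, 15, 3, 8, 18, 23, 1, 6, 12, 14, 17, 22, 5, 11, 16, 21, 4, 10, 20, 9, 19]
rank  pair      lcp
   1  s[2:],s[7:]  5  'aabbb'
   2  s[7:],s[0:]  1  'a'
   3  s[0:],s[13:]  3  'aba'
   4  s[13:],s[15:]  2  'ab'
   5  s[15:],s[3:]  3  'abb'
   6  s[3:],s[8:]  4  'abbb'
   7  s[8:],s[18:]  5  'abbbb'
   8  s[18:],s[23:]  0  ''
   9  s[23:],s[1:]  1  'b'
  10  s[1:],s[6:]  6  'baabbb'
  11  s[6:],s[12:]  2  'ba'
  12  s[12:],s[14:]  3  'bab'
  13  s[14:],s[17:]  4  'babb'
  14  s[17:],s[22:]  1  'b'
  15  s[22:],s[5:]  2  'bb'
  16  s[5:],s[11:]  3  'bba'
  17  s[11:],s[16:]  4  'bbab'
  18  s[16:],s[21:]  2  'bb'
  19  s[21:],s[4:]  3  'bbb'
  20  s[4:],s[10:]  4  'bbba'
  21  s[10:],s[20:]  3  'bbb'
  22  s[20:],s[9:]  4  'bbbb'
  23  s[9:],s[19:]  4  'bbbb'

n(n+1)/2 = 24·25/2 = 300
Σ LCP = 0 + 5 + 1 + 3 + 2 + 3 + 4 + 5 + 0 + 1 + 6 + 2 + 3 + 4 + 1 + 2 + 3 + 4 + 2 + 3 + 4 + 3 + 4 + 4 = 69
distinct = 300 − 69 = 231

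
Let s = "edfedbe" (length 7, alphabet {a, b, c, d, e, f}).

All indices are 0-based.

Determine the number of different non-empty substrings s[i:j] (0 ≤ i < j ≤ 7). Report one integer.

24

rank→(start, suffix):
  0 → (5, 'be')
  1 → (4, 'dbe')
  2 → (1, 'dfedbe')
  3 → (6, 'e')
  4 → (3, 'edbe')
  5 → (0, 'edfedbe')
  6 → (2, 'fedbe')

SA = [5, 4, 1, 6, 3, 0, 2]
rank  pair      lcp
   1  s[5:],s[4:]  0  ''
   2  s[4:],s[1:]  1  'd'
   3  s[1:],s[6:]  0  ''
   4  s[6:],s[3:]  1  'e'
   5  s[3:],s[0:]  2  'ed'
   6  s[0:],s[2:]  0  ''

n(n+1)/2 = 7·8/2 = 28
Σ LCP = 0 + 0 + 1 + 0 + 1 + 2 + 0 = 4
distinct = 28 − 4 = 24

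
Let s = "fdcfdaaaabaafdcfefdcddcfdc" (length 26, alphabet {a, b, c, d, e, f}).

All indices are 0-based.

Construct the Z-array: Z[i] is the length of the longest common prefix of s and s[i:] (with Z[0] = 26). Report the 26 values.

Z[0]=26
i=1: outside box; Z[1]=0
i=2: outside box; Z[2]=0
i=3: outside box; Z[3]=2 scan→box=[3,5)
i=4: min(r-i=1, Z[1]=0)=0; Z[4]=0
i=5: outside box; Z[5]=0
i=6: outside box; Z[6]=0
i=7: outside box; Z[7]=0
i=8: outside box; Z[8]=0
i=9: outside box; Z[9]=0
i=10: outside box; Z[10]=0
i=11: outside box; Z[11]=0
i=12: outside box; Z[12]=4 scan→box=[12,16)
i=13: min(r-i=3, Z[1]=0)=0; Z[13]=0
i=14: min(r-i=2, Z[2]=0)=0; Z[14]=0
i=15: min(r-i=1, Z[3]=2)=1; Z[15]=1
i=16: outside box; Z[16]=0
i=17: outside box; Z[17]=3 scan→box=[17,20)
i=18: min(r-i=2, Z[1]=0)=0; Z[18]=0
i=19: min(r-i=1, Z[2]=0)=0; Z[19]=0
i=20: outside box; Z[20]=0
i=21: outside box; Z[21]=0
i=22: outside box; Z[22]=0
i=23: outside box; Z[23]=3 scan→box=[23,26)
i=24: min(r-i=2, Z[1]=0)=0; Z[24]=0
i=25: min(r-i=1, Z[2]=0)=0; Z[25]=0

[26, 0, 0, 2, 0, 0, 0, 0, 0, 0, 0, 0, 4, 0, 0, 1, 0, 3, 0, 0, 0, 0, 0, 3, 0, 0]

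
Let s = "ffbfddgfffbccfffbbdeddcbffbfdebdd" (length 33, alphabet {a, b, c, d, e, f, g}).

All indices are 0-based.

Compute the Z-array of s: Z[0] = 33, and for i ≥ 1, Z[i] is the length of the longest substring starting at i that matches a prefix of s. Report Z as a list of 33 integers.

Z[0]=33
i=1: outside box; Z[1]=1 scan→box=[1,2)
i=2: outside box; Z[2]=0
i=3: outside box; Z[3]=1 scan→box=[3,4)
i=4: outside box; Z[4]=0
i=5: outside box; Z[5]=0
i=6: outside box; Z[6]=0
i=7: outside box; Z[7]=2 scan→box=[7,9)
i=8: min(r-i=1, Z[1]=1)=1; Z[8]=3 scan→box=[8,11)
i=9: min(r-i=2, Z[1]=1)=1; Z[9]=1
i=10: min(r-i=1, Z[2]=0)=0; Z[10]=0
i=11: outside box; Z[11]=0
i=12: outside box; Z[12]=0
i=13: outside box; Z[13]=2 scan→box=[13,15)
i=14: min(r-i=1, Z[1]=1)=1; Z[14]=3 scan→box=[14,17)
i=15: min(r-i=2, Z[1]=1)=1; Z[15]=1
i=16: min(r-i=1, Z[2]=0)=0; Z[16]=0
i=17: outside box; Z[17]=0
i=18: outside box; Z[18]=0
i=19: outside box; Z[19]=0
i=20: outside box; Z[20]=0
i=21: outside box; Z[21]=0
i=22: outside box; Z[22]=0
i=23: outside box; Z[23]=0
i=24: outside box; Z[24]=5 scan→box=[24,29)
i=25: min(r-i=4, Z[1]=1)=1; Z[25]=1
i=26: min(r-i=3, Z[2]=0)=0; Z[26]=0
i=27: min(r-i=2, Z[3]=1)=1; Z[27]=1
i=28: min(r-i=1, Z[4]=0)=0; Z[28]=0
i=29: outside box; Z[29]=0
i=30: outside box; Z[30]=0
i=31: outside box; Z[31]=0
i=32: outside box; Z[32]=0

[33, 1, 0, 1, 0, 0, 0, 2, 3, 1, 0, 0, 0, 2, 3, 1, 0, 0, 0, 0, 0, 0, 0, 0, 5, 1, 0, 1, 0, 0, 0, 0, 0]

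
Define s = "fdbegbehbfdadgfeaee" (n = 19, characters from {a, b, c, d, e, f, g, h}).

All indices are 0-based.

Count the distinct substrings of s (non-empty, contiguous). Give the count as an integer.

rank→(start, suffix):
  0 → (11, 'adgfeaee')
  1 → (16, 'aee')
  2 → (2, 'begbehbfdadgfeaee')
  3 → (5, 'behbfdadgfeaee')
  4 → (8, 'bfdadgfeaee')
  5 → (10, 'dadgfeaee')
  6 → (1, 'dbegbehbfdadgfeaee')
  7 → (12, 'dgfeaee')
  8 → (18, 'e')
  9 → (15, 'eaee')
  10 → (17, 'ee')
  11 → (3, 'egbehbfdadgfeaee')
  12 → (6, 'ehbfdadgfeaee')
  13 → (9, 'fdadgfeaee')
  14 → (0, 'fdbegbehbfdadgfeaee')
  15 → (14, 'feaee')
  16 → (4, 'gbehbfdadgfeaee')
  17 → (13, 'gfeaee')
  18 → (7, 'hbfdadgfeaee')

SA = [11, 16, 2, 5, 8, 10, 1, 12, 18, 15, 17, 3, 6, 9, 0, 14, 4, 13, 7]
i: (SA[i-1],SA[i]) lcp shared
  1: (11,16) 1 'a'
  2: (16,2) 0 ''
  3: (2,5) 2 'be'
  4: (5,8) 1 'b'
  5: (8,10) 0 ''
  6: (10,1) 1 'd'
  7: (1,12) 1 'd'
  8: (12,18) 0 ''
  9: (18,15) 1 'e'
  10: (15,17) 1 'e'
  11: (17,3) 1 'e'
  12: (3,6) 1 'e'
  13: (6,9) 0 ''
  14: (9,0) 2 'fd'
  15: (0,14) 1 'f'
  16: (14,4) 0 ''
  17: (4,13) 1 'g'
  18: (13,7) 0 ''

n(n+1)/2 = 19·20/2 = 190
Σ LCP = 0 + 1 + 0 + 2 + 1 + 0 + 1 + 1 + 0 + 1 + 1 + 1 + 1 + 0 + 2 + 1 + 0 + 1 + 0 = 14
distinct = 190 − 14 = 176

176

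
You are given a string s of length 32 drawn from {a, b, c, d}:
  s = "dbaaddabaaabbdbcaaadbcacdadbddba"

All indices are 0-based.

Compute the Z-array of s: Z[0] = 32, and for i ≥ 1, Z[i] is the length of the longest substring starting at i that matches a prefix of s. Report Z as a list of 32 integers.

Z[0]=32
i=1: fresh scan; Z[1]=0
i=2: fresh scan; Z[2]=0
i=3: fresh scan; Z[3]=0
i=4: fresh scan; Z[4]=1 scan→box=[4,5)
i=5: fresh scan; Z[5]=1 scan→box=[5,6)
i=6: fresh scan; Z[6]=0
i=7: fresh scan; Z[7]=0
i=8: fresh scan; Z[8]=0
i=9: fresh scan; Z[9]=0
i=10: fresh scan; Z[10]=0
i=11: fresh scan; Z[11]=0
i=12: fresh scan; Z[12]=0
i=13: fresh scan; Z[13]=2 scan→box=[13,15)
i=14: min(r-i=1, Z[1]=0)=0; Z[14]=0
i=15: fresh scan; Z[15]=0
i=16: fresh scan; Z[16]=0
i=17: fresh scan; Z[17]=0
i=18: fresh scan; Z[18]=0
i=19: fresh scan; Z[19]=2 scan→box=[19,21)
i=20: min(r-i=1, Z[1]=0)=0; Z[20]=0
i=21: fresh scan; Z[21]=0
i=22: fresh scan; Z[22]=0
i=23: fresh scan; Z[23]=0
i=24: fresh scan; Z[24]=1 scan→box=[24,25)
i=25: fresh scan; Z[25]=0
i=26: fresh scan; Z[26]=2 scan→box=[26,28)
i=27: min(r-i=1, Z[1]=0)=0; Z[27]=0
i=28: fresh scan; Z[28]=1 scan→box=[28,29)
i=29: fresh scan; Z[29]=3 scan→box=[29,32)
i=30: min(r-i=2, Z[1]=0)=0; Z[30]=0
i=31: min(r-i=1, Z[2]=0)=0; Z[31]=0

[32, 0, 0, 0, 1, 1, 0, 0, 0, 0, 0, 0, 0, 2, 0, 0, 0, 0, 0, 2, 0, 0, 0, 0, 1, 0, 2, 0, 1, 3, 0, 0]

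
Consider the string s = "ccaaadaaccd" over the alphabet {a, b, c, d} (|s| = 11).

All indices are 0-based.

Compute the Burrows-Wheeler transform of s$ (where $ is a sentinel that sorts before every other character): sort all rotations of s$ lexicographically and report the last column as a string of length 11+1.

rank  rotation      last
    0  $ccaaadaaccd  d
    1  aaadaaccd$cc  c
    2  aaccd$ccaaad  d
    3  aadaaccd$cca  a
    4  accd$ccaaada  a
    5  adaaccd$ccaa  a
    6  caaadaaccd$c  c
    7  ccaaadaaccd$  $
    8  ccd$ccaaadaa  a
    9  cd$ccaaadaac  c
   10  d$ccaaadaacc  c
   11  daaccd$ccaaa  a

dcdaaac$acca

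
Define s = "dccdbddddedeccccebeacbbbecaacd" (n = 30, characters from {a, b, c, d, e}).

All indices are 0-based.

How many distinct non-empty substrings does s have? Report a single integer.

427

rank→(start, suffix):
  0 → (26, 'aacd')
  1 → (19, 'acbbbecaacd')
  2 → (27, 'acd')
  3 → (21, 'bbbecaacd')
  4 → (22, 'bbecaacd')
  5 → (4, 'bddddedeccccebeacbbbecaacd')
  6 → (17, 'beacbbbecaacd')
  7 → (23, 'becaacd')
  8 → (25, 'caacd')
  9 → (20, 'cbbbecaacd')
  10 → (12, 'ccccebeacbbbecaacd')
  11 → (13, 'cccebeacbbbecaacd')
  12 → (1, 'ccdbddddedeccccebeacbbbecaacd')
  13 → (14, 'ccebeacbbbecaacd')
  14 → (28, 'cd')
  15 → (2, 'cdbddddedeccccebeacbbbecaacd')
  16 → (15, 'cebeacbbbecaacd')
  17 → (29, 'd')
  18 → (3, 'dbddddedeccccebeacbbbecaacd')
  19 → (0, 'dccdbddddedeccccebeacbbbecaacd')
  20 → (5, 'ddddedeccccebeacbbbecaacd')
  21 → (6, 'dddedeccccebeacbbbecaacd')
  22 → (7, 'ddedeccccebeacbbbecaacd')
  23 → (10, 'deccccebeacbbbecaacd')
  24 → (8, 'dedeccccebeacbbbecaacd')
  25 → (18, 'eacbbbecaacd')
  26 → (16, 'ebeacbbbecaacd')
  27 → (24, 'ecaacd')
  28 → (11, 'eccccebeacbbbecaacd')
  29 → (9, 'edeccccebeacbbbecaacd')

SA = [26, 19, 27, 21, 22, 4, 17, 23, 25, 20, 12, 13, 1, 14, 28, 2, 15, 29, 3, 0, 5, 6, 7, 10, 8, 18, 16, 24, 11, 9]
[i] adj suffixes → lcp
  [1] 26/19 → 1 ('a')
  [2] 19/27 → 2 ('ac')
  [3] 27/21 → 0 ('')
  [4] 21/22 → 2 ('bb')
  [5] 22/4 → 1 ('b')
  [6] 4/17 → 1 ('b')
  [7] 17/23 → 2 ('be')
  [8] 23/25 → 0 ('')
  [9] 25/20 → 1 ('c')
  [10] 20/12 → 1 ('c')
  [11] 12/13 → 3 ('ccc')
  [12] 13/1 → 2 ('cc')
  [13] 1/14 → 2 ('cc')
  [14] 14/28 → 1 ('c')
  [15] 28/2 → 2 ('cd')
  [16] 2/15 → 1 ('c')
  [17] 15/29 → 0 ('')
  [18] 29/3 → 1 ('d')
  [19] 3/0 → 1 ('d')
  [20] 0/5 → 1 ('d')
  [21] 5/6 → 3 ('ddd')
  [22] 6/7 → 2 ('dd')
  [23] 7/10 → 1 ('d')
  [24] 10/8 → 2 ('de')
  [25] 8/18 → 0 ('')
  [26] 18/16 → 1 ('e')
  [27] 16/24 → 1 ('e')
  [28] 24/11 → 2 ('ec')
  [29] 11/9 → 1 ('e')

n(n+1)/2 = 30·31/2 = 465
Σ LCP = 0 + 1 + 2 + 0 + 2 + 1 + 1 + 2 + 0 + 1 + 1 + 3 + 2 + 2 + 1 + 2 + 1 + 0 + 1 + 1 + 1 + 3 + 2 + 1 + 2 + 0 + 1 + 1 + 2 + 1 = 38
distinct = 465 − 38 = 427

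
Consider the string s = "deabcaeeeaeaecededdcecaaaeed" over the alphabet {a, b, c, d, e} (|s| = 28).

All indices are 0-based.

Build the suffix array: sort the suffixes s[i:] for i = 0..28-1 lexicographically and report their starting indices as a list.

[22, 23, 2, 9, 11, 24, 5, 3, 21, 4, 19, 13, 27, 18, 17, 0, 15, 1, 8, 10, 20, 12, 26, 16, 14, 7, 25, 6]

sorted suffixes:
  #0 SA[0]=22  'aaaeed'
  #1 SA[1]=23  'aaeed'
  #2 SA[2]=2  'abcaeeeaeaecededdcecaaaeed'
  #3 SA[3]=9  'aeaecededdcecaaaeed'
  #4 SA[4]=11  'aecededdcecaaaeed'
  #5 SA[5]=24  'aeed'
  #6 SA[6]=5  'aeeeaeaecededdcecaaaeed'
  #7 SA[7]=3  'bcaeeeaeaecededdcecaaaeed'
  #8 SA[8]=21  'caaaeed'
  #9 SA[9]=4  'caeeeaeaecededdcecaaaeed'
  #10 SA[10]=19  'cecaaaeed'
  #11 SA[11]=13  'cededdcecaaaeed'
  #12 SA[12]=27  'd'
  #13 SA[13]=18  'dcecaaaeed'
  #14 SA[14]=17  'ddcecaaaeed'
  #15 SA[15]=0  'deabcaeeeaeaecededdcecaaaeed'
  #16 SA[16]=15  'deddcecaaaeed'
  #17 SA[17]=1  'eabcaeeeaeaecededdcecaaaeed'
  #18 SA[18]=8  'eaeaecededdcecaaaeed'
  #19 SA[19]=10  'eaecededdcecaaaeed'
  #20 SA[20]=20  'ecaaaeed'
  #21 SA[21]=12  'ecededdcecaaaeed'
  #22 SA[22]=26  'ed'
  #23 SA[23]=16  'eddcecaaaeed'
  #24 SA[24]=14  'ededdcecaaaeed'
  #25 SA[25]=7  'eeaeaecededdcecaaaeed'
  #26 SA[26]=25  'eed'
  #27 SA[27]=6  'eeeaeaecededdcecaaaeed'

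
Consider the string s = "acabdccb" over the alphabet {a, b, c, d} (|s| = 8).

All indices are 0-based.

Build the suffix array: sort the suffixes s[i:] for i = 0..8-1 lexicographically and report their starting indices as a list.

rank→(start, suffix):
  0 → (2, 'abdccb')
  1 → (0, 'acabdccb')
  2 → (7, 'b')
  3 → (3, 'bdccb')
  4 → (1, 'cabdccb')
  5 → (6, 'cb')
  6 → (5, 'ccb')
  7 → (4, 'dccb')

[2, 0, 7, 3, 1, 6, 5, 4]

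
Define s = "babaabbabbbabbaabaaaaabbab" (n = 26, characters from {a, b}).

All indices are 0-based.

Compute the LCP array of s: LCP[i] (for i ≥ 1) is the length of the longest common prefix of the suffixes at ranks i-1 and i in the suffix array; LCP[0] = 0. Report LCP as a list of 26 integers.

[0, 4, 3, 2, 3, 6, 1, 2, 4, 2, 4, 5, 3, 0, 1, 3, 4, 2, 3, 3, 4, 1, 3, 4, 5, 2]

sorted suffixes:
  #0 SA[0]=17  'aaaaabbab'
  #1 SA[1]=18  'aaaabbab'
  #2 SA[2]=19  'aaabbab'
  #3 SA[3]=14  'aabaaaaabbab'
  #4 SA[4]=20  'aabbab'
  #5 SA[5]=3  'aabbabbbabbaabaaaaabbab'
  #6 SA[6]=24  'ab'
  #7 SA[7]=15  'abaaaaabbab'
  #8 SA[8]=1  'abaabbabbbabbaabaaaaabbab'
  #9 SA[9]=11  'abbaabaaaaabbab'
  #10 SA[10]=21  'abbab'
  #11 SA[11]=4  'abbabbbabbaabaaaaabbab'
  #12 SA[12]=7  'abbbabbaabaaaaabbab'
  #13 SA[13]=25  'b'
  #14 SA[14]=16  'baaaaabbab'
  #15 SA[15]=13  'baabaaaaabbab'
  #16 SA[16]=2  'baabbabbbabbaabaaaaabbab'
  #17 SA[17]=23  'bab'
  #18 SA[18]=0  'babaabbabbbabbaabaaaaabbab'
  #19 SA[19]=10  'babbaabaaaaabbab'
  #20 SA[20]=6  'babbbabbaabaaaaabbab'
  #21 SA[21]=12  'bbaabaaaaabbab'
  #22 SA[22]=22  'bbab'
  #23 SA[23]=9  'bbabbaabaaaaabbab'
  #24 SA[24]=5  'bbabbbabbaabaaaaabbab'
  #25 SA[25]=8  'bbbabbaabaaaaabbab'

SA = [17, 18, 19, 14, 20, 3, 24, 15, 1, 11, 21, 4, 7, 25, 16, 13, 2, 23, 0, 10, 6, 12, 22, 9, 5, 8]
i: (SA[i-1],SA[i]) lcp shared
  1: (17,18) 4 'aaaa'
  2: (18,19) 3 'aaa'
  3: (19,14) 2 'aa'
  4: (14,20) 3 'aab'
  5: (20,3) 6 'aabbab'
  6: (3,24) 1 'a'
  7: (24,15) 2 'ab'
  8: (15,1) 4 'abaa'
  9: (1,11) 2 'ab'
  10: (11,21) 4 'abba'
  11: (21,4) 5 'abbab'
  12: (4,7) 3 'abb'
  13: (7,25) 0 ''
  14: (25,16) 1 'b'
  15: (16,13) 3 'baa'
  16: (13,2) 4 'baab'
  17: (2,23) 2 'ba'
  18: (23,0) 3 'bab'
  19: (0,10) 3 'bab'
  20: (10,6) 4 'babb'
  21: (6,12) 1 'b'
  22: (12,22) 3 'bba'
  23: (22,9) 4 'bbab'
  24: (9,5) 5 'bbabb'
  25: (5,8) 2 'bb'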